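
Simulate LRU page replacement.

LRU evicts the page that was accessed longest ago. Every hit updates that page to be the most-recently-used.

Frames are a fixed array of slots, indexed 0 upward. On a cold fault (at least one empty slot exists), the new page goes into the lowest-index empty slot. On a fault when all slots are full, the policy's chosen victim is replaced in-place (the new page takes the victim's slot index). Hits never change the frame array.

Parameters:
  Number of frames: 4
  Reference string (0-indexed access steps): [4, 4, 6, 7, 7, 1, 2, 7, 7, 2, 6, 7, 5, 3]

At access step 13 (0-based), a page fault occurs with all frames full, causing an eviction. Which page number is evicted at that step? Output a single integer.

Step 0: ref 4 -> FAULT, frames=[4,-,-,-]
Step 1: ref 4 -> HIT, frames=[4,-,-,-]
Step 2: ref 6 -> FAULT, frames=[4,6,-,-]
Step 3: ref 7 -> FAULT, frames=[4,6,7,-]
Step 4: ref 7 -> HIT, frames=[4,6,7,-]
Step 5: ref 1 -> FAULT, frames=[4,6,7,1]
Step 6: ref 2 -> FAULT, evict 4, frames=[2,6,7,1]
Step 7: ref 7 -> HIT, frames=[2,6,7,1]
Step 8: ref 7 -> HIT, frames=[2,6,7,1]
Step 9: ref 2 -> HIT, frames=[2,6,7,1]
Step 10: ref 6 -> HIT, frames=[2,6,7,1]
Step 11: ref 7 -> HIT, frames=[2,6,7,1]
Step 12: ref 5 -> FAULT, evict 1, frames=[2,6,7,5]
Step 13: ref 3 -> FAULT, evict 2, frames=[3,6,7,5]
At step 13: evicted page 2

Answer: 2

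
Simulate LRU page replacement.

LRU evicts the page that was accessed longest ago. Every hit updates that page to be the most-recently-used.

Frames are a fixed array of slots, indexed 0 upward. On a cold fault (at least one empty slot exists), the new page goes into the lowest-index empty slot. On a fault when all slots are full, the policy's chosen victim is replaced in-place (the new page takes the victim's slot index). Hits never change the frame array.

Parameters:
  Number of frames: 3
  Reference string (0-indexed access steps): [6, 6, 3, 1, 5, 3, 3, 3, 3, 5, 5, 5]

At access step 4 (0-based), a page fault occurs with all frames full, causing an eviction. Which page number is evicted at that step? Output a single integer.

Step 0: ref 6 -> FAULT, frames=[6,-,-]
Step 1: ref 6 -> HIT, frames=[6,-,-]
Step 2: ref 3 -> FAULT, frames=[6,3,-]
Step 3: ref 1 -> FAULT, frames=[6,3,1]
Step 4: ref 5 -> FAULT, evict 6, frames=[5,3,1]
At step 4: evicted page 6

Answer: 6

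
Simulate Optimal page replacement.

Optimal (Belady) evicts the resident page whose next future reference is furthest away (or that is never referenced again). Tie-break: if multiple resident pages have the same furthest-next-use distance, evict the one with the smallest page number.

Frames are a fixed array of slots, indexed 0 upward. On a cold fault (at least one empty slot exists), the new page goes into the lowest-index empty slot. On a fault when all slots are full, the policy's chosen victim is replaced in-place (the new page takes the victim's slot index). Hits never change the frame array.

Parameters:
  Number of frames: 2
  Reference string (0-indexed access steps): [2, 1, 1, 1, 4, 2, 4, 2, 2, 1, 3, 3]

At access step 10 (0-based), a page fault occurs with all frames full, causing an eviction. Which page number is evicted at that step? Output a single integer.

Step 0: ref 2 -> FAULT, frames=[2,-]
Step 1: ref 1 -> FAULT, frames=[2,1]
Step 2: ref 1 -> HIT, frames=[2,1]
Step 3: ref 1 -> HIT, frames=[2,1]
Step 4: ref 4 -> FAULT, evict 1, frames=[2,4]
Step 5: ref 2 -> HIT, frames=[2,4]
Step 6: ref 4 -> HIT, frames=[2,4]
Step 7: ref 2 -> HIT, frames=[2,4]
Step 8: ref 2 -> HIT, frames=[2,4]
Step 9: ref 1 -> FAULT, evict 2, frames=[1,4]
Step 10: ref 3 -> FAULT, evict 1, frames=[3,4]
At step 10: evicted page 1

Answer: 1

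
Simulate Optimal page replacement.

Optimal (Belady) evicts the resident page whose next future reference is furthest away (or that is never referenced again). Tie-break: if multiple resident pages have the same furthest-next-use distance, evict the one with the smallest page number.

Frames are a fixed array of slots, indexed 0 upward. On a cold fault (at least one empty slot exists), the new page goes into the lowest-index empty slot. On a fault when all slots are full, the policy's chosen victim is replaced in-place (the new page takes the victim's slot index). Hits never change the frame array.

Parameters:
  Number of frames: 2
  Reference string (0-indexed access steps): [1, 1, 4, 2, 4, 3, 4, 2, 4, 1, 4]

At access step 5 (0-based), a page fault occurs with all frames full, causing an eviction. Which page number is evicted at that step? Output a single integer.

Step 0: ref 1 -> FAULT, frames=[1,-]
Step 1: ref 1 -> HIT, frames=[1,-]
Step 2: ref 4 -> FAULT, frames=[1,4]
Step 3: ref 2 -> FAULT, evict 1, frames=[2,4]
Step 4: ref 4 -> HIT, frames=[2,4]
Step 5: ref 3 -> FAULT, evict 2, frames=[3,4]
At step 5: evicted page 2

Answer: 2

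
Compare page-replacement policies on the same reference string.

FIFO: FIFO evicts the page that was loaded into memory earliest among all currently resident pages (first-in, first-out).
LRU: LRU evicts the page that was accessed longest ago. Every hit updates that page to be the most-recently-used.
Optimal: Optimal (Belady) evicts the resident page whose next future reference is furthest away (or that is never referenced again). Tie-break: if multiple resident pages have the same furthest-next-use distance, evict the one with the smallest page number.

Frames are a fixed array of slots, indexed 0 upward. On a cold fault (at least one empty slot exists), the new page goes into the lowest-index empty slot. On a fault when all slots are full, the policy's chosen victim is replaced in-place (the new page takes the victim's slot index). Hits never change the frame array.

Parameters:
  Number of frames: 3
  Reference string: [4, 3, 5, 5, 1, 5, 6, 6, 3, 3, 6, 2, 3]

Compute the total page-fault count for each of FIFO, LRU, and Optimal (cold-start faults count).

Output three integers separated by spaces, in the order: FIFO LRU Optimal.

--- FIFO ---
  step 0: ref 4 -> FAULT, frames=[4,-,-] (faults so far: 1)
  step 1: ref 3 -> FAULT, frames=[4,3,-] (faults so far: 2)
  step 2: ref 5 -> FAULT, frames=[4,3,5] (faults so far: 3)
  step 3: ref 5 -> HIT, frames=[4,3,5] (faults so far: 3)
  step 4: ref 1 -> FAULT, evict 4, frames=[1,3,5] (faults so far: 4)
  step 5: ref 5 -> HIT, frames=[1,3,5] (faults so far: 4)
  step 6: ref 6 -> FAULT, evict 3, frames=[1,6,5] (faults so far: 5)
  step 7: ref 6 -> HIT, frames=[1,6,5] (faults so far: 5)
  step 8: ref 3 -> FAULT, evict 5, frames=[1,6,3] (faults so far: 6)
  step 9: ref 3 -> HIT, frames=[1,6,3] (faults so far: 6)
  step 10: ref 6 -> HIT, frames=[1,6,3] (faults so far: 6)
  step 11: ref 2 -> FAULT, evict 1, frames=[2,6,3] (faults so far: 7)
  step 12: ref 3 -> HIT, frames=[2,6,3] (faults so far: 7)
  FIFO total faults: 7
--- LRU ---
  step 0: ref 4 -> FAULT, frames=[4,-,-] (faults so far: 1)
  step 1: ref 3 -> FAULT, frames=[4,3,-] (faults so far: 2)
  step 2: ref 5 -> FAULT, frames=[4,3,5] (faults so far: 3)
  step 3: ref 5 -> HIT, frames=[4,3,5] (faults so far: 3)
  step 4: ref 1 -> FAULT, evict 4, frames=[1,3,5] (faults so far: 4)
  step 5: ref 5 -> HIT, frames=[1,3,5] (faults so far: 4)
  step 6: ref 6 -> FAULT, evict 3, frames=[1,6,5] (faults so far: 5)
  step 7: ref 6 -> HIT, frames=[1,6,5] (faults so far: 5)
  step 8: ref 3 -> FAULT, evict 1, frames=[3,6,5] (faults so far: 6)
  step 9: ref 3 -> HIT, frames=[3,6,5] (faults so far: 6)
  step 10: ref 6 -> HIT, frames=[3,6,5] (faults so far: 6)
  step 11: ref 2 -> FAULT, evict 5, frames=[3,6,2] (faults so far: 7)
  step 12: ref 3 -> HIT, frames=[3,6,2] (faults so far: 7)
  LRU total faults: 7
--- Optimal ---
  step 0: ref 4 -> FAULT, frames=[4,-,-] (faults so far: 1)
  step 1: ref 3 -> FAULT, frames=[4,3,-] (faults so far: 2)
  step 2: ref 5 -> FAULT, frames=[4,3,5] (faults so far: 3)
  step 3: ref 5 -> HIT, frames=[4,3,5] (faults so far: 3)
  step 4: ref 1 -> FAULT, evict 4, frames=[1,3,5] (faults so far: 4)
  step 5: ref 5 -> HIT, frames=[1,3,5] (faults so far: 4)
  step 6: ref 6 -> FAULT, evict 1, frames=[6,3,5] (faults so far: 5)
  step 7: ref 6 -> HIT, frames=[6,3,5] (faults so far: 5)
  step 8: ref 3 -> HIT, frames=[6,3,5] (faults so far: 5)
  step 9: ref 3 -> HIT, frames=[6,3,5] (faults so far: 5)
  step 10: ref 6 -> HIT, frames=[6,3,5] (faults so far: 5)
  step 11: ref 2 -> FAULT, evict 5, frames=[6,3,2] (faults so far: 6)
  step 12: ref 3 -> HIT, frames=[6,3,2] (faults so far: 6)
  Optimal total faults: 6

Answer: 7 7 6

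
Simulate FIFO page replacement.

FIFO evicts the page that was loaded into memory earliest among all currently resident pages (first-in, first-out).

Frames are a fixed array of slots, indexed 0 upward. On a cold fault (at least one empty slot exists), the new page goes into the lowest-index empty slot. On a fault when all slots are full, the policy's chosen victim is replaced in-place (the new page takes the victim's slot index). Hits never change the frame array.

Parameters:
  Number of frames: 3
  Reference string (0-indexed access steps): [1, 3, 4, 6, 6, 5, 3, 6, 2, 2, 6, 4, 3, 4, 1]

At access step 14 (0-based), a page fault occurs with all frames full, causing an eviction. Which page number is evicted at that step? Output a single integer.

Step 0: ref 1 -> FAULT, frames=[1,-,-]
Step 1: ref 3 -> FAULT, frames=[1,3,-]
Step 2: ref 4 -> FAULT, frames=[1,3,4]
Step 3: ref 6 -> FAULT, evict 1, frames=[6,3,4]
Step 4: ref 6 -> HIT, frames=[6,3,4]
Step 5: ref 5 -> FAULT, evict 3, frames=[6,5,4]
Step 6: ref 3 -> FAULT, evict 4, frames=[6,5,3]
Step 7: ref 6 -> HIT, frames=[6,5,3]
Step 8: ref 2 -> FAULT, evict 6, frames=[2,5,3]
Step 9: ref 2 -> HIT, frames=[2,5,3]
Step 10: ref 6 -> FAULT, evict 5, frames=[2,6,3]
Step 11: ref 4 -> FAULT, evict 3, frames=[2,6,4]
Step 12: ref 3 -> FAULT, evict 2, frames=[3,6,4]
Step 13: ref 4 -> HIT, frames=[3,6,4]
Step 14: ref 1 -> FAULT, evict 6, frames=[3,1,4]
At step 14: evicted page 6

Answer: 6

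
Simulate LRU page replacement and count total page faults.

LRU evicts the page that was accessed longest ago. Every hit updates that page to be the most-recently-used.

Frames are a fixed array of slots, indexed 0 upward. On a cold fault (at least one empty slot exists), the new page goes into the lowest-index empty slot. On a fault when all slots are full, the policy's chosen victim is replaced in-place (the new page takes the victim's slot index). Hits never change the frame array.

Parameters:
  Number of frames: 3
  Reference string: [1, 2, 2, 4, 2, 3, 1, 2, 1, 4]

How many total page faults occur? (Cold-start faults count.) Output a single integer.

Step 0: ref 1 → FAULT, frames=[1,-,-]
Step 1: ref 2 → FAULT, frames=[1,2,-]
Step 2: ref 2 → HIT, frames=[1,2,-]
Step 3: ref 4 → FAULT, frames=[1,2,4]
Step 4: ref 2 → HIT, frames=[1,2,4]
Step 5: ref 3 → FAULT (evict 1), frames=[3,2,4]
Step 6: ref 1 → FAULT (evict 4), frames=[3,2,1]
Step 7: ref 2 → HIT, frames=[3,2,1]
Step 8: ref 1 → HIT, frames=[3,2,1]
Step 9: ref 4 → FAULT (evict 3), frames=[4,2,1]
Total faults: 6

Answer: 6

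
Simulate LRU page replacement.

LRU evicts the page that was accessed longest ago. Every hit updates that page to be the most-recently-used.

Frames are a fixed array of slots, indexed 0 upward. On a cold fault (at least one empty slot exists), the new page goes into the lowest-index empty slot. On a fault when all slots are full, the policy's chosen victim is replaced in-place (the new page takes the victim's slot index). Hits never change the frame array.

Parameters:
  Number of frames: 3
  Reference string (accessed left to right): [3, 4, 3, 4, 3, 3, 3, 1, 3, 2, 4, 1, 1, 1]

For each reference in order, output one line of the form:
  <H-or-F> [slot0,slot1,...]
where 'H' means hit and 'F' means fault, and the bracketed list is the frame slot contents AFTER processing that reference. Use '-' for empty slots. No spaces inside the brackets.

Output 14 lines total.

F [3,-,-]
F [3,4,-]
H [3,4,-]
H [3,4,-]
H [3,4,-]
H [3,4,-]
H [3,4,-]
F [3,4,1]
H [3,4,1]
F [3,2,1]
F [3,2,4]
F [1,2,4]
H [1,2,4]
H [1,2,4]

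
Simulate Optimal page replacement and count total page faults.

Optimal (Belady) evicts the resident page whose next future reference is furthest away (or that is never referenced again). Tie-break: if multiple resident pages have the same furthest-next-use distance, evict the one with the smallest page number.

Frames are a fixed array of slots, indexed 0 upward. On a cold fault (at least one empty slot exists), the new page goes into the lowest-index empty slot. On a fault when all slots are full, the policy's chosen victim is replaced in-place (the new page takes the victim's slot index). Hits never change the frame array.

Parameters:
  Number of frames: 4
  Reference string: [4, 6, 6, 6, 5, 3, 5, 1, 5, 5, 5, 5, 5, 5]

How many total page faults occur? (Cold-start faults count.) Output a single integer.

Step 0: ref 4 → FAULT, frames=[4,-,-,-]
Step 1: ref 6 → FAULT, frames=[4,6,-,-]
Step 2: ref 6 → HIT, frames=[4,6,-,-]
Step 3: ref 6 → HIT, frames=[4,6,-,-]
Step 4: ref 5 → FAULT, frames=[4,6,5,-]
Step 5: ref 3 → FAULT, frames=[4,6,5,3]
Step 6: ref 5 → HIT, frames=[4,6,5,3]
Step 7: ref 1 → FAULT (evict 3), frames=[4,6,5,1]
Step 8: ref 5 → HIT, frames=[4,6,5,1]
Step 9: ref 5 → HIT, frames=[4,6,5,1]
Step 10: ref 5 → HIT, frames=[4,6,5,1]
Step 11: ref 5 → HIT, frames=[4,6,5,1]
Step 12: ref 5 → HIT, frames=[4,6,5,1]
Step 13: ref 5 → HIT, frames=[4,6,5,1]
Total faults: 5

Answer: 5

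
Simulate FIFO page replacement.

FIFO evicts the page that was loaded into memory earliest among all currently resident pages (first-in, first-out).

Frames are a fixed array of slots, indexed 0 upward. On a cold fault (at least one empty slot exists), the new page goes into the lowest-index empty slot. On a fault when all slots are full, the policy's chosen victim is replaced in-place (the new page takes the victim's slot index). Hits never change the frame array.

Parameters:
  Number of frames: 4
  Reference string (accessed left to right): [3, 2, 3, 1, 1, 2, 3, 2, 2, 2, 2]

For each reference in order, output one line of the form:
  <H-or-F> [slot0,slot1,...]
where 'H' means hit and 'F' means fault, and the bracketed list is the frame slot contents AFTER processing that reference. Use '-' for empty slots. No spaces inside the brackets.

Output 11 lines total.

F [3,-,-,-]
F [3,2,-,-]
H [3,2,-,-]
F [3,2,1,-]
H [3,2,1,-]
H [3,2,1,-]
H [3,2,1,-]
H [3,2,1,-]
H [3,2,1,-]
H [3,2,1,-]
H [3,2,1,-]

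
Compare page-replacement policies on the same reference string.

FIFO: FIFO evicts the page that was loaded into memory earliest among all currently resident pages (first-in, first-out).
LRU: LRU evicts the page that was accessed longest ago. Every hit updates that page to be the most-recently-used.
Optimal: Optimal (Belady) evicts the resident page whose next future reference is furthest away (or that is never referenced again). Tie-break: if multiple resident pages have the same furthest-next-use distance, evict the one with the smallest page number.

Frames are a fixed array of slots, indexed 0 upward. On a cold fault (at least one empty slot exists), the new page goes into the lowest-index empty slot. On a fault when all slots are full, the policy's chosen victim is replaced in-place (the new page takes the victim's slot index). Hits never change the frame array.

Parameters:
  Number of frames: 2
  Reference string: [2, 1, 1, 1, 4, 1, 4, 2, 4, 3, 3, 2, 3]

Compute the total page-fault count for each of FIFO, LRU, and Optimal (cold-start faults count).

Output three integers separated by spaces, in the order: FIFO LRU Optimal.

--- FIFO ---
  step 0: ref 2 -> FAULT, frames=[2,-] (faults so far: 1)
  step 1: ref 1 -> FAULT, frames=[2,1] (faults so far: 2)
  step 2: ref 1 -> HIT, frames=[2,1] (faults so far: 2)
  step 3: ref 1 -> HIT, frames=[2,1] (faults so far: 2)
  step 4: ref 4 -> FAULT, evict 2, frames=[4,1] (faults so far: 3)
  step 5: ref 1 -> HIT, frames=[4,1] (faults so far: 3)
  step 6: ref 4 -> HIT, frames=[4,1] (faults so far: 3)
  step 7: ref 2 -> FAULT, evict 1, frames=[4,2] (faults so far: 4)
  step 8: ref 4 -> HIT, frames=[4,2] (faults so far: 4)
  step 9: ref 3 -> FAULT, evict 4, frames=[3,2] (faults so far: 5)
  step 10: ref 3 -> HIT, frames=[3,2] (faults so far: 5)
  step 11: ref 2 -> HIT, frames=[3,2] (faults so far: 5)
  step 12: ref 3 -> HIT, frames=[3,2] (faults so far: 5)
  FIFO total faults: 5
--- LRU ---
  step 0: ref 2 -> FAULT, frames=[2,-] (faults so far: 1)
  step 1: ref 1 -> FAULT, frames=[2,1] (faults so far: 2)
  step 2: ref 1 -> HIT, frames=[2,1] (faults so far: 2)
  step 3: ref 1 -> HIT, frames=[2,1] (faults so far: 2)
  step 4: ref 4 -> FAULT, evict 2, frames=[4,1] (faults so far: 3)
  step 5: ref 1 -> HIT, frames=[4,1] (faults so far: 3)
  step 6: ref 4 -> HIT, frames=[4,1] (faults so far: 3)
  step 7: ref 2 -> FAULT, evict 1, frames=[4,2] (faults so far: 4)
  step 8: ref 4 -> HIT, frames=[4,2] (faults so far: 4)
  step 9: ref 3 -> FAULT, evict 2, frames=[4,3] (faults so far: 5)
  step 10: ref 3 -> HIT, frames=[4,3] (faults so far: 5)
  step 11: ref 2 -> FAULT, evict 4, frames=[2,3] (faults so far: 6)
  step 12: ref 3 -> HIT, frames=[2,3] (faults so far: 6)
  LRU total faults: 6
--- Optimal ---
  step 0: ref 2 -> FAULT, frames=[2,-] (faults so far: 1)
  step 1: ref 1 -> FAULT, frames=[2,1] (faults so far: 2)
  step 2: ref 1 -> HIT, frames=[2,1] (faults so far: 2)
  step 3: ref 1 -> HIT, frames=[2,1] (faults so far: 2)
  step 4: ref 4 -> FAULT, evict 2, frames=[4,1] (faults so far: 3)
  step 5: ref 1 -> HIT, frames=[4,1] (faults so far: 3)
  step 6: ref 4 -> HIT, frames=[4,1] (faults so far: 3)
  step 7: ref 2 -> FAULT, evict 1, frames=[4,2] (faults so far: 4)
  step 8: ref 4 -> HIT, frames=[4,2] (faults so far: 4)
  step 9: ref 3 -> FAULT, evict 4, frames=[3,2] (faults so far: 5)
  step 10: ref 3 -> HIT, frames=[3,2] (faults so far: 5)
  step 11: ref 2 -> HIT, frames=[3,2] (faults so far: 5)
  step 12: ref 3 -> HIT, frames=[3,2] (faults so far: 5)
  Optimal total faults: 5

Answer: 5 6 5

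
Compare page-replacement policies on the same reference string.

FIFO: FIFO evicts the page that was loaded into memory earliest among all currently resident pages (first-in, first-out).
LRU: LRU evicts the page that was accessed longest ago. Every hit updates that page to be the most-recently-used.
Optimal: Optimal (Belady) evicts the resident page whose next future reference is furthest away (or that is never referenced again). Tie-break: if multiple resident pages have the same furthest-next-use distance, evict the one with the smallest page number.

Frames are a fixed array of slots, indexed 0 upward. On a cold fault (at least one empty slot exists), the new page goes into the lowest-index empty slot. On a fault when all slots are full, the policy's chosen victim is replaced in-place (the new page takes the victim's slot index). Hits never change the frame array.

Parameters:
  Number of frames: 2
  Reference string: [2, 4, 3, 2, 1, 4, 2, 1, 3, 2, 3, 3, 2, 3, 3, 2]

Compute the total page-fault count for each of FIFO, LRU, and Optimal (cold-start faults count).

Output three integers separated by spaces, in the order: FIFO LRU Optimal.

--- FIFO ---
  step 0: ref 2 -> FAULT, frames=[2,-] (faults so far: 1)
  step 1: ref 4 -> FAULT, frames=[2,4] (faults so far: 2)
  step 2: ref 3 -> FAULT, evict 2, frames=[3,4] (faults so far: 3)
  step 3: ref 2 -> FAULT, evict 4, frames=[3,2] (faults so far: 4)
  step 4: ref 1 -> FAULT, evict 3, frames=[1,2] (faults so far: 5)
  step 5: ref 4 -> FAULT, evict 2, frames=[1,4] (faults so far: 6)
  step 6: ref 2 -> FAULT, evict 1, frames=[2,4] (faults so far: 7)
  step 7: ref 1 -> FAULT, evict 4, frames=[2,1] (faults so far: 8)
  step 8: ref 3 -> FAULT, evict 2, frames=[3,1] (faults so far: 9)
  step 9: ref 2 -> FAULT, evict 1, frames=[3,2] (faults so far: 10)
  step 10: ref 3 -> HIT, frames=[3,2] (faults so far: 10)
  step 11: ref 3 -> HIT, frames=[3,2] (faults so far: 10)
  step 12: ref 2 -> HIT, frames=[3,2] (faults so far: 10)
  step 13: ref 3 -> HIT, frames=[3,2] (faults so far: 10)
  step 14: ref 3 -> HIT, frames=[3,2] (faults so far: 10)
  step 15: ref 2 -> HIT, frames=[3,2] (faults so far: 10)
  FIFO total faults: 10
--- LRU ---
  step 0: ref 2 -> FAULT, frames=[2,-] (faults so far: 1)
  step 1: ref 4 -> FAULT, frames=[2,4] (faults so far: 2)
  step 2: ref 3 -> FAULT, evict 2, frames=[3,4] (faults so far: 3)
  step 3: ref 2 -> FAULT, evict 4, frames=[3,2] (faults so far: 4)
  step 4: ref 1 -> FAULT, evict 3, frames=[1,2] (faults so far: 5)
  step 5: ref 4 -> FAULT, evict 2, frames=[1,4] (faults so far: 6)
  step 6: ref 2 -> FAULT, evict 1, frames=[2,4] (faults so far: 7)
  step 7: ref 1 -> FAULT, evict 4, frames=[2,1] (faults so far: 8)
  step 8: ref 3 -> FAULT, evict 2, frames=[3,1] (faults so far: 9)
  step 9: ref 2 -> FAULT, evict 1, frames=[3,2] (faults so far: 10)
  step 10: ref 3 -> HIT, frames=[3,2] (faults so far: 10)
  step 11: ref 3 -> HIT, frames=[3,2] (faults so far: 10)
  step 12: ref 2 -> HIT, frames=[3,2] (faults so far: 10)
  step 13: ref 3 -> HIT, frames=[3,2] (faults so far: 10)
  step 14: ref 3 -> HIT, frames=[3,2] (faults so far: 10)
  step 15: ref 2 -> HIT, frames=[3,2] (faults so far: 10)
  LRU total faults: 10
--- Optimal ---
  step 0: ref 2 -> FAULT, frames=[2,-] (faults so far: 1)
  step 1: ref 4 -> FAULT, frames=[2,4] (faults so far: 2)
  step 2: ref 3 -> FAULT, evict 4, frames=[2,3] (faults so far: 3)
  step 3: ref 2 -> HIT, frames=[2,3] (faults so far: 3)
  step 4: ref 1 -> FAULT, evict 3, frames=[2,1] (faults so far: 4)
  step 5: ref 4 -> FAULT, evict 1, frames=[2,4] (faults so far: 5)
  step 6: ref 2 -> HIT, frames=[2,4] (faults so far: 5)
  step 7: ref 1 -> FAULT, evict 4, frames=[2,1] (faults so far: 6)
  step 8: ref 3 -> FAULT, evict 1, frames=[2,3] (faults so far: 7)
  step 9: ref 2 -> HIT, frames=[2,3] (faults so far: 7)
  step 10: ref 3 -> HIT, frames=[2,3] (faults so far: 7)
  step 11: ref 3 -> HIT, frames=[2,3] (faults so far: 7)
  step 12: ref 2 -> HIT, frames=[2,3] (faults so far: 7)
  step 13: ref 3 -> HIT, frames=[2,3] (faults so far: 7)
  step 14: ref 3 -> HIT, frames=[2,3] (faults so far: 7)
  step 15: ref 2 -> HIT, frames=[2,3] (faults so far: 7)
  Optimal total faults: 7

Answer: 10 10 7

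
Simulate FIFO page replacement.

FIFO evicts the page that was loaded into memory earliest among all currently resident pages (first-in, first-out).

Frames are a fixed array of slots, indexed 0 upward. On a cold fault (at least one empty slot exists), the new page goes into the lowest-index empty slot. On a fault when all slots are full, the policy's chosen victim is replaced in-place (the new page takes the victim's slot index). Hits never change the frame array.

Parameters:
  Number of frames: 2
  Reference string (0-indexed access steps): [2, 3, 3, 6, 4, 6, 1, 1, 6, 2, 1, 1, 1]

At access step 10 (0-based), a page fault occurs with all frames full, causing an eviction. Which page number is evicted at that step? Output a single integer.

Answer: 6

Derivation:
Step 0: ref 2 -> FAULT, frames=[2,-]
Step 1: ref 3 -> FAULT, frames=[2,3]
Step 2: ref 3 -> HIT, frames=[2,3]
Step 3: ref 6 -> FAULT, evict 2, frames=[6,3]
Step 4: ref 4 -> FAULT, evict 3, frames=[6,4]
Step 5: ref 6 -> HIT, frames=[6,4]
Step 6: ref 1 -> FAULT, evict 6, frames=[1,4]
Step 7: ref 1 -> HIT, frames=[1,4]
Step 8: ref 6 -> FAULT, evict 4, frames=[1,6]
Step 9: ref 2 -> FAULT, evict 1, frames=[2,6]
Step 10: ref 1 -> FAULT, evict 6, frames=[2,1]
At step 10: evicted page 6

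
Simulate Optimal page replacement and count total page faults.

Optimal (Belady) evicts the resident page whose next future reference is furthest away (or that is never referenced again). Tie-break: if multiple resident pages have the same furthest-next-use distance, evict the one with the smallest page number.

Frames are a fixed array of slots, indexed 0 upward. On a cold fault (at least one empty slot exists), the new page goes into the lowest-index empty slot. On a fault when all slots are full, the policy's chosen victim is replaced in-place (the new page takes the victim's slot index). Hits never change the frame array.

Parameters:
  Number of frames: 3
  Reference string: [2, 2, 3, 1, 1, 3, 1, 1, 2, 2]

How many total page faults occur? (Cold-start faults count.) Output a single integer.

Answer: 3

Derivation:
Step 0: ref 2 → FAULT, frames=[2,-,-]
Step 1: ref 2 → HIT, frames=[2,-,-]
Step 2: ref 3 → FAULT, frames=[2,3,-]
Step 3: ref 1 → FAULT, frames=[2,3,1]
Step 4: ref 1 → HIT, frames=[2,3,1]
Step 5: ref 3 → HIT, frames=[2,3,1]
Step 6: ref 1 → HIT, frames=[2,3,1]
Step 7: ref 1 → HIT, frames=[2,3,1]
Step 8: ref 2 → HIT, frames=[2,3,1]
Step 9: ref 2 → HIT, frames=[2,3,1]
Total faults: 3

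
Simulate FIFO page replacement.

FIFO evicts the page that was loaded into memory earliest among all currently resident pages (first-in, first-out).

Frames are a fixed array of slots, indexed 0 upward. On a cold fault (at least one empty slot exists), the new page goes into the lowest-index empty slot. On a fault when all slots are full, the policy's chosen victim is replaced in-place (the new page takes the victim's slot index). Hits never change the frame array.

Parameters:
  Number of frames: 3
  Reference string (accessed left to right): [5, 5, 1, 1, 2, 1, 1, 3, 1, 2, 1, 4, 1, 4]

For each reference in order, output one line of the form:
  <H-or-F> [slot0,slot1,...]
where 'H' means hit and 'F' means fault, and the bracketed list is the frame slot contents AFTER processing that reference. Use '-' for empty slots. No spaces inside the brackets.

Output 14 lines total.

F [5,-,-]
H [5,-,-]
F [5,1,-]
H [5,1,-]
F [5,1,2]
H [5,1,2]
H [5,1,2]
F [3,1,2]
H [3,1,2]
H [3,1,2]
H [3,1,2]
F [3,4,2]
F [3,4,1]
H [3,4,1]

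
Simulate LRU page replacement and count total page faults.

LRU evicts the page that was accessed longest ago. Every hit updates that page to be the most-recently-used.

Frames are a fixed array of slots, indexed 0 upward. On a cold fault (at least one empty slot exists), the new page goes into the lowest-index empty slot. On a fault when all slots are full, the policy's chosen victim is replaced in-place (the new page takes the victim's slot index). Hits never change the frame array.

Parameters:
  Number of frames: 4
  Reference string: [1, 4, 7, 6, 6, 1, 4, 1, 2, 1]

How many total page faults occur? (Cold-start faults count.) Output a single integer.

Step 0: ref 1 → FAULT, frames=[1,-,-,-]
Step 1: ref 4 → FAULT, frames=[1,4,-,-]
Step 2: ref 7 → FAULT, frames=[1,4,7,-]
Step 3: ref 6 → FAULT, frames=[1,4,7,6]
Step 4: ref 6 → HIT, frames=[1,4,7,6]
Step 5: ref 1 → HIT, frames=[1,4,7,6]
Step 6: ref 4 → HIT, frames=[1,4,7,6]
Step 7: ref 1 → HIT, frames=[1,4,7,6]
Step 8: ref 2 → FAULT (evict 7), frames=[1,4,2,6]
Step 9: ref 1 → HIT, frames=[1,4,2,6]
Total faults: 5

Answer: 5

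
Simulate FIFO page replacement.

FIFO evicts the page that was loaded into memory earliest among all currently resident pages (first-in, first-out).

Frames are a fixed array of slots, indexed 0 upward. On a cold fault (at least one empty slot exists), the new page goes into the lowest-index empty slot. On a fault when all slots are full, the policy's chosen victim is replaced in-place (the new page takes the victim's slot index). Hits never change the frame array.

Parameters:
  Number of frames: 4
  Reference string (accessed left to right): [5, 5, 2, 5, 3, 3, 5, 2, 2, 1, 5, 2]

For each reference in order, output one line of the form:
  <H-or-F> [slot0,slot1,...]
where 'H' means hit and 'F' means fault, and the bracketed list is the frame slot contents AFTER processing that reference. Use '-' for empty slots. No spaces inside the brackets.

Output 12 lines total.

F [5,-,-,-]
H [5,-,-,-]
F [5,2,-,-]
H [5,2,-,-]
F [5,2,3,-]
H [5,2,3,-]
H [5,2,3,-]
H [5,2,3,-]
H [5,2,3,-]
F [5,2,3,1]
H [5,2,3,1]
H [5,2,3,1]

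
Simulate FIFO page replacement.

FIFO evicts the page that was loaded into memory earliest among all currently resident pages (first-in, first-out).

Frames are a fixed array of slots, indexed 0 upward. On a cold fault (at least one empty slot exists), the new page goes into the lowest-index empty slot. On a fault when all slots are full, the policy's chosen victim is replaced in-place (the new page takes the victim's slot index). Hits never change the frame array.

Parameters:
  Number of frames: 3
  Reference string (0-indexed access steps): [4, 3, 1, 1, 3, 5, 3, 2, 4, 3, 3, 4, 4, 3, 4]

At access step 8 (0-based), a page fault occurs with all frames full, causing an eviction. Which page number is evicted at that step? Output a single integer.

Answer: 1

Derivation:
Step 0: ref 4 -> FAULT, frames=[4,-,-]
Step 1: ref 3 -> FAULT, frames=[4,3,-]
Step 2: ref 1 -> FAULT, frames=[4,3,1]
Step 3: ref 1 -> HIT, frames=[4,3,1]
Step 4: ref 3 -> HIT, frames=[4,3,1]
Step 5: ref 5 -> FAULT, evict 4, frames=[5,3,1]
Step 6: ref 3 -> HIT, frames=[5,3,1]
Step 7: ref 2 -> FAULT, evict 3, frames=[5,2,1]
Step 8: ref 4 -> FAULT, evict 1, frames=[5,2,4]
At step 8: evicted page 1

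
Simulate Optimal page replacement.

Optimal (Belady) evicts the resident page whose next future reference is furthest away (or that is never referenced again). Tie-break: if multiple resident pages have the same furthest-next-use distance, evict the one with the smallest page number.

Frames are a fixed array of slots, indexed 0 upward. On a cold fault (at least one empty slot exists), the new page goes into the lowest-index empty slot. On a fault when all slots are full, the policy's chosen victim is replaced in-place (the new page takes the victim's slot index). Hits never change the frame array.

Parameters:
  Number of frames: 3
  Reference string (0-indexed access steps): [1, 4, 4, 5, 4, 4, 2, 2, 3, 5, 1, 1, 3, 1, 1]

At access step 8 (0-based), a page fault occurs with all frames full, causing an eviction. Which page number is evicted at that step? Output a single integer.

Step 0: ref 1 -> FAULT, frames=[1,-,-]
Step 1: ref 4 -> FAULT, frames=[1,4,-]
Step 2: ref 4 -> HIT, frames=[1,4,-]
Step 3: ref 5 -> FAULT, frames=[1,4,5]
Step 4: ref 4 -> HIT, frames=[1,4,5]
Step 5: ref 4 -> HIT, frames=[1,4,5]
Step 6: ref 2 -> FAULT, evict 4, frames=[1,2,5]
Step 7: ref 2 -> HIT, frames=[1,2,5]
Step 8: ref 3 -> FAULT, evict 2, frames=[1,3,5]
At step 8: evicted page 2

Answer: 2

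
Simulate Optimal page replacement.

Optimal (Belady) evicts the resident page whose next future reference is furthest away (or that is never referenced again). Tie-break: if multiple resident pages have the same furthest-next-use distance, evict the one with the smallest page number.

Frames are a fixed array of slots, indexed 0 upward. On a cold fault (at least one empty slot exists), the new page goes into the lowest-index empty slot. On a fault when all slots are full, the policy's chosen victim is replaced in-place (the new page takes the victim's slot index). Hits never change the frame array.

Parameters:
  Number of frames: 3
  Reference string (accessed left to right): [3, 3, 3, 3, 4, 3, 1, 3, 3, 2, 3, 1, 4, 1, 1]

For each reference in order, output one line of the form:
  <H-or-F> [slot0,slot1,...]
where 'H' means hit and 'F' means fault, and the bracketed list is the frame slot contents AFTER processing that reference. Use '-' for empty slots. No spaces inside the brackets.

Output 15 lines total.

F [3,-,-]
H [3,-,-]
H [3,-,-]
H [3,-,-]
F [3,4,-]
H [3,4,-]
F [3,4,1]
H [3,4,1]
H [3,4,1]
F [3,2,1]
H [3,2,1]
H [3,2,1]
F [3,4,1]
H [3,4,1]
H [3,4,1]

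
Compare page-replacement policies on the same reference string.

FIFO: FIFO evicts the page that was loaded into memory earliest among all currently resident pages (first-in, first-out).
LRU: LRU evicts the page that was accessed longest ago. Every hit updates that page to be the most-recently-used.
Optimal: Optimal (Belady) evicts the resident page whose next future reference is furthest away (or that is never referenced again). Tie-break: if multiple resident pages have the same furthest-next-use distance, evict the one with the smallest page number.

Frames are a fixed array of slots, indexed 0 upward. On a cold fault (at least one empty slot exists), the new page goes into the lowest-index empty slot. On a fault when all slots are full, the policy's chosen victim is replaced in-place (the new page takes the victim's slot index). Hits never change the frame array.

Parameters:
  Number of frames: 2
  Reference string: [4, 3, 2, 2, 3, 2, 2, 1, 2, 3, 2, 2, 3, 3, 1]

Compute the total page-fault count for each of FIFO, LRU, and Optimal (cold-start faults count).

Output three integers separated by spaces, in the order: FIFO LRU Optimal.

--- FIFO ---
  step 0: ref 4 -> FAULT, frames=[4,-] (faults so far: 1)
  step 1: ref 3 -> FAULT, frames=[4,3] (faults so far: 2)
  step 2: ref 2 -> FAULT, evict 4, frames=[2,3] (faults so far: 3)
  step 3: ref 2 -> HIT, frames=[2,3] (faults so far: 3)
  step 4: ref 3 -> HIT, frames=[2,3] (faults so far: 3)
  step 5: ref 2 -> HIT, frames=[2,3] (faults so far: 3)
  step 6: ref 2 -> HIT, frames=[2,3] (faults so far: 3)
  step 7: ref 1 -> FAULT, evict 3, frames=[2,1] (faults so far: 4)
  step 8: ref 2 -> HIT, frames=[2,1] (faults so far: 4)
  step 9: ref 3 -> FAULT, evict 2, frames=[3,1] (faults so far: 5)
  step 10: ref 2 -> FAULT, evict 1, frames=[3,2] (faults so far: 6)
  step 11: ref 2 -> HIT, frames=[3,2] (faults so far: 6)
  step 12: ref 3 -> HIT, frames=[3,2] (faults so far: 6)
  step 13: ref 3 -> HIT, frames=[3,2] (faults so far: 6)
  step 14: ref 1 -> FAULT, evict 3, frames=[1,2] (faults so far: 7)
  FIFO total faults: 7
--- LRU ---
  step 0: ref 4 -> FAULT, frames=[4,-] (faults so far: 1)
  step 1: ref 3 -> FAULT, frames=[4,3] (faults so far: 2)
  step 2: ref 2 -> FAULT, evict 4, frames=[2,3] (faults so far: 3)
  step 3: ref 2 -> HIT, frames=[2,3] (faults so far: 3)
  step 4: ref 3 -> HIT, frames=[2,3] (faults so far: 3)
  step 5: ref 2 -> HIT, frames=[2,3] (faults so far: 3)
  step 6: ref 2 -> HIT, frames=[2,3] (faults so far: 3)
  step 7: ref 1 -> FAULT, evict 3, frames=[2,1] (faults so far: 4)
  step 8: ref 2 -> HIT, frames=[2,1] (faults so far: 4)
  step 9: ref 3 -> FAULT, evict 1, frames=[2,3] (faults so far: 5)
  step 10: ref 2 -> HIT, frames=[2,3] (faults so far: 5)
  step 11: ref 2 -> HIT, frames=[2,3] (faults so far: 5)
  step 12: ref 3 -> HIT, frames=[2,3] (faults so far: 5)
  step 13: ref 3 -> HIT, frames=[2,3] (faults so far: 5)
  step 14: ref 1 -> FAULT, evict 2, frames=[1,3] (faults so far: 6)
  LRU total faults: 6
--- Optimal ---
  step 0: ref 4 -> FAULT, frames=[4,-] (faults so far: 1)
  step 1: ref 3 -> FAULT, frames=[4,3] (faults so far: 2)
  step 2: ref 2 -> FAULT, evict 4, frames=[2,3] (faults so far: 3)
  step 3: ref 2 -> HIT, frames=[2,3] (faults so far: 3)
  step 4: ref 3 -> HIT, frames=[2,3] (faults so far: 3)
  step 5: ref 2 -> HIT, frames=[2,3] (faults so far: 3)
  step 6: ref 2 -> HIT, frames=[2,3] (faults so far: 3)
  step 7: ref 1 -> FAULT, evict 3, frames=[2,1] (faults so far: 4)
  step 8: ref 2 -> HIT, frames=[2,1] (faults so far: 4)
  step 9: ref 3 -> FAULT, evict 1, frames=[2,3] (faults so far: 5)
  step 10: ref 2 -> HIT, frames=[2,3] (faults so far: 5)
  step 11: ref 2 -> HIT, frames=[2,3] (faults so far: 5)
  step 12: ref 3 -> HIT, frames=[2,3] (faults so far: 5)
  step 13: ref 3 -> HIT, frames=[2,3] (faults so far: 5)
  step 14: ref 1 -> FAULT, evict 2, frames=[1,3] (faults so far: 6)
  Optimal total faults: 6

Answer: 7 6 6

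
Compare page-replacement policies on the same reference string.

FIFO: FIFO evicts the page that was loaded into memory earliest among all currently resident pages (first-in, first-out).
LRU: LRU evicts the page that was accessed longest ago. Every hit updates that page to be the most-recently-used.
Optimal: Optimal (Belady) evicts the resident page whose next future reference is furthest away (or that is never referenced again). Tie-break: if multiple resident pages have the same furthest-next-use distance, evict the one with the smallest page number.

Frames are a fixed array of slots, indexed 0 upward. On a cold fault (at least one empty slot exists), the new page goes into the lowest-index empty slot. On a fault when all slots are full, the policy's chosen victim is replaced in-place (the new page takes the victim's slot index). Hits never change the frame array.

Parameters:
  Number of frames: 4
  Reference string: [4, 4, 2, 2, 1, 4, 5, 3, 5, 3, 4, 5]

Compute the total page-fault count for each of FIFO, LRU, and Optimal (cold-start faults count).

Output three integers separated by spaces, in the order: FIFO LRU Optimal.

--- FIFO ---
  step 0: ref 4 -> FAULT, frames=[4,-,-,-] (faults so far: 1)
  step 1: ref 4 -> HIT, frames=[4,-,-,-] (faults so far: 1)
  step 2: ref 2 -> FAULT, frames=[4,2,-,-] (faults so far: 2)
  step 3: ref 2 -> HIT, frames=[4,2,-,-] (faults so far: 2)
  step 4: ref 1 -> FAULT, frames=[4,2,1,-] (faults so far: 3)
  step 5: ref 4 -> HIT, frames=[4,2,1,-] (faults so far: 3)
  step 6: ref 5 -> FAULT, frames=[4,2,1,5] (faults so far: 4)
  step 7: ref 3 -> FAULT, evict 4, frames=[3,2,1,5] (faults so far: 5)
  step 8: ref 5 -> HIT, frames=[3,2,1,5] (faults so far: 5)
  step 9: ref 3 -> HIT, frames=[3,2,1,5] (faults so far: 5)
  step 10: ref 4 -> FAULT, evict 2, frames=[3,4,1,5] (faults so far: 6)
  step 11: ref 5 -> HIT, frames=[3,4,1,5] (faults so far: 6)
  FIFO total faults: 6
--- LRU ---
  step 0: ref 4 -> FAULT, frames=[4,-,-,-] (faults so far: 1)
  step 1: ref 4 -> HIT, frames=[4,-,-,-] (faults so far: 1)
  step 2: ref 2 -> FAULT, frames=[4,2,-,-] (faults so far: 2)
  step 3: ref 2 -> HIT, frames=[4,2,-,-] (faults so far: 2)
  step 4: ref 1 -> FAULT, frames=[4,2,1,-] (faults so far: 3)
  step 5: ref 4 -> HIT, frames=[4,2,1,-] (faults so far: 3)
  step 6: ref 5 -> FAULT, frames=[4,2,1,5] (faults so far: 4)
  step 7: ref 3 -> FAULT, evict 2, frames=[4,3,1,5] (faults so far: 5)
  step 8: ref 5 -> HIT, frames=[4,3,1,5] (faults so far: 5)
  step 9: ref 3 -> HIT, frames=[4,3,1,5] (faults so far: 5)
  step 10: ref 4 -> HIT, frames=[4,3,1,5] (faults so far: 5)
  step 11: ref 5 -> HIT, frames=[4,3,1,5] (faults so far: 5)
  LRU total faults: 5
--- Optimal ---
  step 0: ref 4 -> FAULT, frames=[4,-,-,-] (faults so far: 1)
  step 1: ref 4 -> HIT, frames=[4,-,-,-] (faults so far: 1)
  step 2: ref 2 -> FAULT, frames=[4,2,-,-] (faults so far: 2)
  step 3: ref 2 -> HIT, frames=[4,2,-,-] (faults so far: 2)
  step 4: ref 1 -> FAULT, frames=[4,2,1,-] (faults so far: 3)
  step 5: ref 4 -> HIT, frames=[4,2,1,-] (faults so far: 3)
  step 6: ref 5 -> FAULT, frames=[4,2,1,5] (faults so far: 4)
  step 7: ref 3 -> FAULT, evict 1, frames=[4,2,3,5] (faults so far: 5)
  step 8: ref 5 -> HIT, frames=[4,2,3,5] (faults so far: 5)
  step 9: ref 3 -> HIT, frames=[4,2,3,5] (faults so far: 5)
  step 10: ref 4 -> HIT, frames=[4,2,3,5] (faults so far: 5)
  step 11: ref 5 -> HIT, frames=[4,2,3,5] (faults so far: 5)
  Optimal total faults: 5

Answer: 6 5 5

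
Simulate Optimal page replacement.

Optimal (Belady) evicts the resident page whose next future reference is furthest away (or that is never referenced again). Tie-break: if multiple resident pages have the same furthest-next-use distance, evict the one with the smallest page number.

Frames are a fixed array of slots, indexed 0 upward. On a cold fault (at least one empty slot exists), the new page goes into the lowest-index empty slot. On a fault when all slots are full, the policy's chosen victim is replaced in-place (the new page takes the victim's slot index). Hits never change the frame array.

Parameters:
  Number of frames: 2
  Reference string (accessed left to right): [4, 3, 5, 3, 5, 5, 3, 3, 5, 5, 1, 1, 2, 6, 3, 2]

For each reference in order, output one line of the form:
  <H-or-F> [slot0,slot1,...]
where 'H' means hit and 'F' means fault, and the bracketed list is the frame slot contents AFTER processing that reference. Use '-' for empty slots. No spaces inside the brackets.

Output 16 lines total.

F [4,-]
F [4,3]
F [5,3]
H [5,3]
H [5,3]
H [5,3]
H [5,3]
H [5,3]
H [5,3]
H [5,3]
F [1,3]
H [1,3]
F [2,3]
F [6,3]
H [6,3]
F [6,2]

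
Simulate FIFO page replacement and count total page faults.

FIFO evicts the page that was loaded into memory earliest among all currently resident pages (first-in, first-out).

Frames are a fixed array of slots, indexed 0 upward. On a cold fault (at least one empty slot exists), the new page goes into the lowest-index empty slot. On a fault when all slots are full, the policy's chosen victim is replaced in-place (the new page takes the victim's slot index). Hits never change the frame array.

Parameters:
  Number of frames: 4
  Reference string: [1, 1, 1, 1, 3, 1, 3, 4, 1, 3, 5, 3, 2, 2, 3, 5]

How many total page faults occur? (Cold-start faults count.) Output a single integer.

Step 0: ref 1 → FAULT, frames=[1,-,-,-]
Step 1: ref 1 → HIT, frames=[1,-,-,-]
Step 2: ref 1 → HIT, frames=[1,-,-,-]
Step 3: ref 1 → HIT, frames=[1,-,-,-]
Step 4: ref 3 → FAULT, frames=[1,3,-,-]
Step 5: ref 1 → HIT, frames=[1,3,-,-]
Step 6: ref 3 → HIT, frames=[1,3,-,-]
Step 7: ref 4 → FAULT, frames=[1,3,4,-]
Step 8: ref 1 → HIT, frames=[1,3,4,-]
Step 9: ref 3 → HIT, frames=[1,3,4,-]
Step 10: ref 5 → FAULT, frames=[1,3,4,5]
Step 11: ref 3 → HIT, frames=[1,3,4,5]
Step 12: ref 2 → FAULT (evict 1), frames=[2,3,4,5]
Step 13: ref 2 → HIT, frames=[2,3,4,5]
Step 14: ref 3 → HIT, frames=[2,3,4,5]
Step 15: ref 5 → HIT, frames=[2,3,4,5]
Total faults: 5

Answer: 5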